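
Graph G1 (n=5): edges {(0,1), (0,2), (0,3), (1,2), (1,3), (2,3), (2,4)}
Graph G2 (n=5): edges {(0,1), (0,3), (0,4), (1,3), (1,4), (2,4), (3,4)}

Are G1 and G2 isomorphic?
Yes, isomorphic

The graphs are isomorphic.
One valid mapping φ: V(G1) → V(G2): 0→1, 1→0, 2→4, 3→3, 4→2

Verify φ preserves adjacency — for each edge of G1, its image is an edge of G2:
  (0,1) → (φ(0),φ(1)) = (0,1) ∈ E(G2) ✓
  (0,2) → (φ(0),φ(2)) = (1,4) ∈ E(G2) ✓
  (0,3) → (φ(0),φ(3)) = (1,3) ∈ E(G2) ✓
  (1,2) → (φ(1),φ(2)) = (0,4) ∈ E(G2) ✓
  (1,3) → (φ(1),φ(3)) = (0,3) ∈ E(G2) ✓
  (2,3) → (φ(2),φ(3)) = (3,4) ∈ E(G2) ✓
  (2,4) → (φ(2),φ(4)) = (2,4) ∈ E(G2) ✓
All 7 edges of G1 map to edges of G2, and |E(G1)| = |E(G2)| = 7, so φ is a bijection on edges as well as vertices. Hence G1 ≅ G2.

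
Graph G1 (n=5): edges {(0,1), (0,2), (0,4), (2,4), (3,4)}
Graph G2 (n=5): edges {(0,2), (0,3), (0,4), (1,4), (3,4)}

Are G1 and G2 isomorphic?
Yes, isomorphic

The graphs are isomorphic.
One valid mapping φ: V(G1) → V(G2): 0→0, 1→2, 2→3, 3→1, 4→4

Verify φ preserves adjacency — for each edge of G1, its image is an edge of G2:
  (0,1) → (φ(0),φ(1)) = (0,2) ∈ E(G2) ✓
  (0,2) → (φ(0),φ(2)) = (0,3) ∈ E(G2) ✓
  (0,4) → (φ(0),φ(4)) = (0,4) ∈ E(G2) ✓
  (2,4) → (φ(2),φ(4)) = (3,4) ∈ E(G2) ✓
  (3,4) → (φ(3),φ(4)) = (1,4) ∈ E(G2) ✓
All 5 edges of G1 map to edges of G2, and |E(G1)| = |E(G2)| = 5, so φ is a bijection on edges as well as vertices. Hence G1 ≅ G2.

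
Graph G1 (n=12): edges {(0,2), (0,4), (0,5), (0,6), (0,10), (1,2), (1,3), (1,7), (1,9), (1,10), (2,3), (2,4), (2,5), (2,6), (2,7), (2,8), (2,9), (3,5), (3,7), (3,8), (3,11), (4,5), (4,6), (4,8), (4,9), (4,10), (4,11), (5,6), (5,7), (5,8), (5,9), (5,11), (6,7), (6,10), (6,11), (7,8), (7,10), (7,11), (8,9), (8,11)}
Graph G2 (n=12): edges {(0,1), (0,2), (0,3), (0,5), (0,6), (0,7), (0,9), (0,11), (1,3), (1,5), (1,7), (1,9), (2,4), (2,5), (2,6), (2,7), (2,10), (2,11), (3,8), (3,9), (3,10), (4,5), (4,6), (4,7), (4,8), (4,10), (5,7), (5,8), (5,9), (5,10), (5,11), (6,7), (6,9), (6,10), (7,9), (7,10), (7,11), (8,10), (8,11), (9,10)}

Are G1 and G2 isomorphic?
Yes, isomorphic

The graphs are isomorphic.
One valid mapping φ: V(G1) → V(G2): 0→1, 1→8, 2→5, 3→4, 4→0, 5→7, 6→9, 7→10, 8→2, 9→11, 10→3, 11→6

Verify φ preserves adjacency — for each edge of G1, its image is an edge of G2:
  (0,2) → (φ(0),φ(2)) = (1,5) ∈ E(G2) ✓
  (0,4) → (φ(0),φ(4)) = (0,1) ∈ E(G2) ✓
  (0,5) → (φ(0),φ(5)) = (1,7) ∈ E(G2) ✓
  (0,6) → (φ(0),φ(6)) = (1,9) ∈ E(G2) ✓
  (0,10) → (φ(0),φ(10)) = (1,3) ∈ E(G2) ✓
  (1,2) → (φ(1),φ(2)) = (5,8) ∈ E(G2) ✓
  (1,3) → (φ(1),φ(3)) = (4,8) ∈ E(G2) ✓
  (1,7) → (φ(1),φ(7)) = (8,10) ∈ E(G2) ✓
  (1,9) → (φ(1),φ(9)) = (8,11) ∈ E(G2) ✓
  (1,10) → (φ(1),φ(10)) = (3,8) ∈ E(G2) ✓
  (2,3) → (φ(2),φ(3)) = (4,5) ∈ E(G2) ✓
  (2,4) → (φ(2),φ(4)) = (0,5) ∈ E(G2) ✓
  (2,5) → (φ(2),φ(5)) = (5,7) ∈ E(G2) ✓
  (2,6) → (φ(2),φ(6)) = (5,9) ∈ E(G2) ✓
  (2,7) → (φ(2),φ(7)) = (5,10) ∈ E(G2) ✓
  (2,8) → (φ(2),φ(8)) = (2,5) ∈ E(G2) ✓
  (2,9) → (φ(2),φ(9)) = (5,11) ∈ E(G2) ✓
  (3,5) → (φ(3),φ(5)) = (4,7) ∈ E(G2) ✓
  (3,7) → (φ(3),φ(7)) = (4,10) ∈ E(G2) ✓
  (3,8) → (φ(3),φ(8)) = (2,4) ∈ E(G2) ✓
  (3,11) → (φ(3),φ(11)) = (4,6) ∈ E(G2) ✓
  (4,5) → (φ(4),φ(5)) = (0,7) ∈ E(G2) ✓
  (4,6) → (φ(4),φ(6)) = (0,9) ∈ E(G2) ✓
  (4,8) → (φ(4),φ(8)) = (0,2) ∈ E(G2) ✓
  (4,9) → (φ(4),φ(9)) = (0,11) ∈ E(G2) ✓
  (4,10) → (φ(4),φ(10)) = (0,3) ∈ E(G2) ✓
  (4,11) → (φ(4),φ(11)) = (0,6) ∈ E(G2) ✓
  (5,6) → (φ(5),φ(6)) = (7,9) ∈ E(G2) ✓
  (5,7) → (φ(5),φ(7)) = (7,10) ∈ E(G2) ✓
  (5,8) → (φ(5),φ(8)) = (2,7) ∈ E(G2) ✓
  (5,9) → (φ(5),φ(9)) = (7,11) ∈ E(G2) ✓
  (5,11) → (φ(5),φ(11)) = (6,7) ∈ E(G2) ✓
  (6,7) → (φ(6),φ(7)) = (9,10) ∈ E(G2) ✓
  (6,10) → (φ(6),φ(10)) = (3,9) ∈ E(G2) ✓
  (6,11) → (φ(6),φ(11)) = (6,9) ∈ E(G2) ✓
  (7,8) → (φ(7),φ(8)) = (2,10) ∈ E(G2) ✓
  (7,10) → (φ(7),φ(10)) = (3,10) ∈ E(G2) ✓
  (7,11) → (φ(7),φ(11)) = (6,10) ∈ E(G2) ✓
  (8,9) → (φ(8),φ(9)) = (2,11) ∈ E(G2) ✓
  (8,11) → (φ(8),φ(11)) = (2,6) ∈ E(G2) ✓
All 40 edges of G1 map to edges of G2, and |E(G1)| = |E(G2)| = 40, so φ is a bijection on edges as well as vertices. Hence G1 ≅ G2.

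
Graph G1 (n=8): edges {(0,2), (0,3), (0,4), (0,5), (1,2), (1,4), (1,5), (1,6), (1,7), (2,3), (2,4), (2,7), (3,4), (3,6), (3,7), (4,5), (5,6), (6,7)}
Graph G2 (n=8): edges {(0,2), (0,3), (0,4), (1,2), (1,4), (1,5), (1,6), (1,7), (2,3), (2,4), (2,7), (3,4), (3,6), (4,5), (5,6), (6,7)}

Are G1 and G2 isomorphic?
No, not isomorphic

The graphs are NOT isomorphic.

Counting edges: G1 has 18 edge(s); G2 has 16 edge(s).
Edge count is an isomorphism invariant (a bijection on vertices induces a bijection on edges), so differing edge counts rule out isomorphism.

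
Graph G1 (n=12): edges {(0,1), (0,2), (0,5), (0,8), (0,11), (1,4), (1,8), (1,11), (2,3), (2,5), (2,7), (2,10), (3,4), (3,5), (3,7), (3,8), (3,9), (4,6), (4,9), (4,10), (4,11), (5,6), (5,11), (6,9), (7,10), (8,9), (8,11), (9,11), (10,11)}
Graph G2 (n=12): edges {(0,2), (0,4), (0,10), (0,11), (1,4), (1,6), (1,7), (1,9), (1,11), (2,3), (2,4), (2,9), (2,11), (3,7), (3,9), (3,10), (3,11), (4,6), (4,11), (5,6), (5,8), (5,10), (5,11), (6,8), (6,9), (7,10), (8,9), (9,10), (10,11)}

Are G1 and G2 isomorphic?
Yes, isomorphic

The graphs are isomorphic.
One valid mapping φ: V(G1) → V(G2): 0→4, 1→0, 2→6, 3→9, 4→10, 5→1, 6→7, 7→8, 8→2, 9→3, 10→5, 11→11

Verify φ preserves adjacency — for each edge of G1, its image is an edge of G2:
  (0,1) → (φ(0),φ(1)) = (0,4) ∈ E(G2) ✓
  (0,2) → (φ(0),φ(2)) = (4,6) ∈ E(G2) ✓
  (0,5) → (φ(0),φ(5)) = (1,4) ∈ E(G2) ✓
  (0,8) → (φ(0),φ(8)) = (2,4) ∈ E(G2) ✓
  (0,11) → (φ(0),φ(11)) = (4,11) ∈ E(G2) ✓
  (1,4) → (φ(1),φ(4)) = (0,10) ∈ E(G2) ✓
  (1,8) → (φ(1),φ(8)) = (0,2) ∈ E(G2) ✓
  (1,11) → (φ(1),φ(11)) = (0,11) ∈ E(G2) ✓
  (2,3) → (φ(2),φ(3)) = (6,9) ∈ E(G2) ✓
  (2,5) → (φ(2),φ(5)) = (1,6) ∈ E(G2) ✓
  (2,7) → (φ(2),φ(7)) = (6,8) ∈ E(G2) ✓
  (2,10) → (φ(2),φ(10)) = (5,6) ∈ E(G2) ✓
  (3,4) → (φ(3),φ(4)) = (9,10) ∈ E(G2) ✓
  (3,5) → (φ(3),φ(5)) = (1,9) ∈ E(G2) ✓
  (3,7) → (φ(3),φ(7)) = (8,9) ∈ E(G2) ✓
  (3,8) → (φ(3),φ(8)) = (2,9) ∈ E(G2) ✓
  (3,9) → (φ(3),φ(9)) = (3,9) ∈ E(G2) ✓
  (4,6) → (φ(4),φ(6)) = (7,10) ∈ E(G2) ✓
  (4,9) → (φ(4),φ(9)) = (3,10) ∈ E(G2) ✓
  (4,10) → (φ(4),φ(10)) = (5,10) ∈ E(G2) ✓
  (4,11) → (φ(4),φ(11)) = (10,11) ∈ E(G2) ✓
  (5,6) → (φ(5),φ(6)) = (1,7) ∈ E(G2) ✓
  (5,11) → (φ(5),φ(11)) = (1,11) ∈ E(G2) ✓
  (6,9) → (φ(6),φ(9)) = (3,7) ∈ E(G2) ✓
  (7,10) → (φ(7),φ(10)) = (5,8) ∈ E(G2) ✓
  (8,9) → (φ(8),φ(9)) = (2,3) ∈ E(G2) ✓
  (8,11) → (φ(8),φ(11)) = (2,11) ∈ E(G2) ✓
  (9,11) → (φ(9),φ(11)) = (3,11) ∈ E(G2) ✓
  (10,11) → (φ(10),φ(11)) = (5,11) ∈ E(G2) ✓
All 29 edges of G1 map to edges of G2, and |E(G1)| = |E(G2)| = 29, so φ is a bijection on edges as well as vertices. Hence G1 ≅ G2.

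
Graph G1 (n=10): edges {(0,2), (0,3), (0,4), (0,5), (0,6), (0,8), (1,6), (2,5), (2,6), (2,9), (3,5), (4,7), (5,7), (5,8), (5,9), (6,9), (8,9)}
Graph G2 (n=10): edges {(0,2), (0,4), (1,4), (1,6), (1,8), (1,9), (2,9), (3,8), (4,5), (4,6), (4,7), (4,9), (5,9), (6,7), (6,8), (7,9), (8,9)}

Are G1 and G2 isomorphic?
Yes, isomorphic

The graphs are isomorphic.
One valid mapping φ: V(G1) → V(G2): 0→9, 1→3, 2→1, 3→5, 4→2, 5→4, 6→8, 7→0, 8→7, 9→6

Verify φ preserves adjacency — for each edge of G1, its image is an edge of G2:
  (0,2) → (φ(0),φ(2)) = (1,9) ∈ E(G2) ✓
  (0,3) → (φ(0),φ(3)) = (5,9) ∈ E(G2) ✓
  (0,4) → (φ(0),φ(4)) = (2,9) ∈ E(G2) ✓
  (0,5) → (φ(0),φ(5)) = (4,9) ∈ E(G2) ✓
  (0,6) → (φ(0),φ(6)) = (8,9) ∈ E(G2) ✓
  (0,8) → (φ(0),φ(8)) = (7,9) ∈ E(G2) ✓
  (1,6) → (φ(1),φ(6)) = (3,8) ∈ E(G2) ✓
  (2,5) → (φ(2),φ(5)) = (1,4) ∈ E(G2) ✓
  (2,6) → (φ(2),φ(6)) = (1,8) ∈ E(G2) ✓
  (2,9) → (φ(2),φ(9)) = (1,6) ∈ E(G2) ✓
  (3,5) → (φ(3),φ(5)) = (4,5) ∈ E(G2) ✓
  (4,7) → (φ(4),φ(7)) = (0,2) ∈ E(G2) ✓
  (5,7) → (φ(5),φ(7)) = (0,4) ∈ E(G2) ✓
  (5,8) → (φ(5),φ(8)) = (4,7) ∈ E(G2) ✓
  (5,9) → (φ(5),φ(9)) = (4,6) ∈ E(G2) ✓
  (6,9) → (φ(6),φ(9)) = (6,8) ∈ E(G2) ✓
  (8,9) → (φ(8),φ(9)) = (6,7) ∈ E(G2) ✓
All 17 edges of G1 map to edges of G2, and |E(G1)| = |E(G2)| = 17, so φ is a bijection on edges as well as vertices. Hence G1 ≅ G2.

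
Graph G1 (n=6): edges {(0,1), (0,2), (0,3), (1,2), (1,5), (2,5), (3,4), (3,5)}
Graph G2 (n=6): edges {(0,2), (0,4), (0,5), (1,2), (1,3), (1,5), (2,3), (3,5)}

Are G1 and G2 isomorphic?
Yes, isomorphic

The graphs are isomorphic.
One valid mapping φ: V(G1) → V(G2): 0→2, 1→3, 2→1, 3→0, 4→4, 5→5

Verify φ preserves adjacency — for each edge of G1, its image is an edge of G2:
  (0,1) → (φ(0),φ(1)) = (2,3) ∈ E(G2) ✓
  (0,2) → (φ(0),φ(2)) = (1,2) ∈ E(G2) ✓
  (0,3) → (φ(0),φ(3)) = (0,2) ∈ E(G2) ✓
  (1,2) → (φ(1),φ(2)) = (1,3) ∈ E(G2) ✓
  (1,5) → (φ(1),φ(5)) = (3,5) ∈ E(G2) ✓
  (2,5) → (φ(2),φ(5)) = (1,5) ∈ E(G2) ✓
  (3,4) → (φ(3),φ(4)) = (0,4) ∈ E(G2) ✓
  (3,5) → (φ(3),φ(5)) = (0,5) ∈ E(G2) ✓
All 8 edges of G1 map to edges of G2, and |E(G1)| = |E(G2)| = 8, so φ is a bijection on edges as well as vertices. Hence G1 ≅ G2.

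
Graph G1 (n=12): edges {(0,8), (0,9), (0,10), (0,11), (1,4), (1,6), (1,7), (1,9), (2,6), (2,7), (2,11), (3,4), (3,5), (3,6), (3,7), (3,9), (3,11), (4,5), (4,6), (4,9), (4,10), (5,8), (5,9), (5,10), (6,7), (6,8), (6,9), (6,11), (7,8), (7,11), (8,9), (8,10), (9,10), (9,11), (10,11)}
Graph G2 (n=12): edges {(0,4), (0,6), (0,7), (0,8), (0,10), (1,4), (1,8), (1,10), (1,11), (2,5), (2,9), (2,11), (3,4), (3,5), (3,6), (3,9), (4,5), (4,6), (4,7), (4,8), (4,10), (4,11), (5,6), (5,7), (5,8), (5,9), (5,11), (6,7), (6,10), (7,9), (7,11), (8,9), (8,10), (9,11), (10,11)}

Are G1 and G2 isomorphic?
Yes, isomorphic

The graphs are isomorphic.
One valid mapping φ: V(G1) → V(G2): 0→1, 1→3, 2→2, 3→7, 4→6, 5→0, 6→5, 7→9, 8→8, 9→4, 10→10, 11→11

Verify φ preserves adjacency — for each edge of G1, its image is an edge of G2:
  (0,8) → (φ(0),φ(8)) = (1,8) ∈ E(G2) ✓
  (0,9) → (φ(0),φ(9)) = (1,4) ∈ E(G2) ✓
  (0,10) → (φ(0),φ(10)) = (1,10) ∈ E(G2) ✓
  (0,11) → (φ(0),φ(11)) = (1,11) ∈ E(G2) ✓
  (1,4) → (φ(1),φ(4)) = (3,6) ∈ E(G2) ✓
  (1,6) → (φ(1),φ(6)) = (3,5) ∈ E(G2) ✓
  (1,7) → (φ(1),φ(7)) = (3,9) ∈ E(G2) ✓
  (1,9) → (φ(1),φ(9)) = (3,4) ∈ E(G2) ✓
  (2,6) → (φ(2),φ(6)) = (2,5) ∈ E(G2) ✓
  (2,7) → (φ(2),φ(7)) = (2,9) ∈ E(G2) ✓
  (2,11) → (φ(2),φ(11)) = (2,11) ∈ E(G2) ✓
  (3,4) → (φ(3),φ(4)) = (6,7) ∈ E(G2) ✓
  (3,5) → (φ(3),φ(5)) = (0,7) ∈ E(G2) ✓
  (3,6) → (φ(3),φ(6)) = (5,7) ∈ E(G2) ✓
  (3,7) → (φ(3),φ(7)) = (7,9) ∈ E(G2) ✓
  (3,9) → (φ(3),φ(9)) = (4,7) ∈ E(G2) ✓
  (3,11) → (φ(3),φ(11)) = (7,11) ∈ E(G2) ✓
  (4,5) → (φ(4),φ(5)) = (0,6) ∈ E(G2) ✓
  (4,6) → (φ(4),φ(6)) = (5,6) ∈ E(G2) ✓
  (4,9) → (φ(4),φ(9)) = (4,6) ∈ E(G2) ✓
  (4,10) → (φ(4),φ(10)) = (6,10) ∈ E(G2) ✓
  (5,8) → (φ(5),φ(8)) = (0,8) ∈ E(G2) ✓
  (5,9) → (φ(5),φ(9)) = (0,4) ∈ E(G2) ✓
  (5,10) → (φ(5),φ(10)) = (0,10) ∈ E(G2) ✓
  (6,7) → (φ(6),φ(7)) = (5,9) ∈ E(G2) ✓
  (6,8) → (φ(6),φ(8)) = (5,8) ∈ E(G2) ✓
  (6,9) → (φ(6),φ(9)) = (4,5) ∈ E(G2) ✓
  (6,11) → (φ(6),φ(11)) = (5,11) ∈ E(G2) ✓
  (7,8) → (φ(7),φ(8)) = (8,9) ∈ E(G2) ✓
  (7,11) → (φ(7),φ(11)) = (9,11) ∈ E(G2) ✓
  (8,9) → (φ(8),φ(9)) = (4,8) ∈ E(G2) ✓
  (8,10) → (φ(8),φ(10)) = (8,10) ∈ E(G2) ✓
  (9,10) → (φ(9),φ(10)) = (4,10) ∈ E(G2) ✓
  (9,11) → (φ(9),φ(11)) = (4,11) ∈ E(G2) ✓
  (10,11) → (φ(10),φ(11)) = (10,11) ∈ E(G2) ✓
All 35 edges of G1 map to edges of G2, and |E(G1)| = |E(G2)| = 35, so φ is a bijection on edges as well as vertices. Hence G1 ≅ G2.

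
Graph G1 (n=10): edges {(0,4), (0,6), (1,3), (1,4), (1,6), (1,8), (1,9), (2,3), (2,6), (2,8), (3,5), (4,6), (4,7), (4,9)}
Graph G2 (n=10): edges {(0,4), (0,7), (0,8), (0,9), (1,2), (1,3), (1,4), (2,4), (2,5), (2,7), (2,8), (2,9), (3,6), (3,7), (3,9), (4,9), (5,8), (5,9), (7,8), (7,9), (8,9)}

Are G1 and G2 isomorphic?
No, not isomorphic

The graphs are NOT isomorphic.

Degrees in G1: deg(0)=2, deg(1)=5, deg(2)=3, deg(3)=3, deg(4)=5, deg(5)=1, deg(6)=4, deg(7)=1, deg(8)=2, deg(9)=2.
Sorted degree sequence of G1: [5, 5, 4, 3, 3, 2, 2, 2, 1, 1].
Degrees in G2: deg(0)=4, deg(1)=3, deg(2)=6, deg(3)=4, deg(4)=4, deg(5)=3, deg(6)=1, deg(7)=5, deg(8)=5, deg(9)=7.
Sorted degree sequence of G2: [7, 6, 5, 5, 4, 4, 4, 3, 3, 1].
The (sorted) degree sequence is an isomorphism invariant, so since G1 and G2 have different degree sequences they cannot be isomorphic.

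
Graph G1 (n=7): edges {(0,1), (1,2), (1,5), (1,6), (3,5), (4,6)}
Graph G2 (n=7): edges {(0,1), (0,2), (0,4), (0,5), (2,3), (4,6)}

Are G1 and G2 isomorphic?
Yes, isomorphic

The graphs are isomorphic.
One valid mapping φ: V(G1) → V(G2): 0→1, 1→0, 2→5, 3→6, 4→3, 5→4, 6→2

Verify φ preserves adjacency — for each edge of G1, its image is an edge of G2:
  (0,1) → (φ(0),φ(1)) = (0,1) ∈ E(G2) ✓
  (1,2) → (φ(1),φ(2)) = (0,5) ∈ E(G2) ✓
  (1,5) → (φ(1),φ(5)) = (0,4) ∈ E(G2) ✓
  (1,6) → (φ(1),φ(6)) = (0,2) ∈ E(G2) ✓
  (3,5) → (φ(3),φ(5)) = (4,6) ∈ E(G2) ✓
  (4,6) → (φ(4),φ(6)) = (2,3) ∈ E(G2) ✓
All 6 edges of G1 map to edges of G2, and |E(G1)| = |E(G2)| = 6, so φ is a bijection on edges as well as vertices. Hence G1 ≅ G2.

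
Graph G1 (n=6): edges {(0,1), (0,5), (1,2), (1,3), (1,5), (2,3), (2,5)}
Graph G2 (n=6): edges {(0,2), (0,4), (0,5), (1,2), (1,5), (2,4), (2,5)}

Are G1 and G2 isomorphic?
Yes, isomorphic

The graphs are isomorphic.
One valid mapping φ: V(G1) → V(G2): 0→1, 1→2, 2→0, 3→4, 4→3, 5→5

Verify φ preserves adjacency — for each edge of G1, its image is an edge of G2:
  (0,1) → (φ(0),φ(1)) = (1,2) ∈ E(G2) ✓
  (0,5) → (φ(0),φ(5)) = (1,5) ∈ E(G2) ✓
  (1,2) → (φ(1),φ(2)) = (0,2) ∈ E(G2) ✓
  (1,3) → (φ(1),φ(3)) = (2,4) ∈ E(G2) ✓
  (1,5) → (φ(1),φ(5)) = (2,5) ∈ E(G2) ✓
  (2,3) → (φ(2),φ(3)) = (0,4) ∈ E(G2) ✓
  (2,5) → (φ(2),φ(5)) = (0,5) ∈ E(G2) ✓
All 7 edges of G1 map to edges of G2, and |E(G1)| = |E(G2)| = 7, so φ is a bijection on edges as well as vertices. Hence G1 ≅ G2.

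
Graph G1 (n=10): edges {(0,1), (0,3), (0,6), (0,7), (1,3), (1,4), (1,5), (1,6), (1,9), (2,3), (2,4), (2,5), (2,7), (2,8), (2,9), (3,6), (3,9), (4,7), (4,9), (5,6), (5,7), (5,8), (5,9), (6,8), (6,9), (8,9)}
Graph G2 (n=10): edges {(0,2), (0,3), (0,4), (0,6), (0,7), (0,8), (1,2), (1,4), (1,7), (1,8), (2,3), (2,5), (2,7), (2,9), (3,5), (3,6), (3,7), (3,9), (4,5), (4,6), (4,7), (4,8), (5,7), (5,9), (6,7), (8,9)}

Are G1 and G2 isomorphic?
Yes, isomorphic

The graphs are isomorphic.
One valid mapping φ: V(G1) → V(G2): 0→9, 1→2, 2→4, 3→5, 4→1, 5→0, 6→3, 7→8, 8→6, 9→7

Verify φ preserves adjacency — for each edge of G1, its image is an edge of G2:
  (0,1) → (φ(0),φ(1)) = (2,9) ∈ E(G2) ✓
  (0,3) → (φ(0),φ(3)) = (5,9) ∈ E(G2) ✓
  (0,6) → (φ(0),φ(6)) = (3,9) ∈ E(G2) ✓
  (0,7) → (φ(0),φ(7)) = (8,9) ∈ E(G2) ✓
  (1,3) → (φ(1),φ(3)) = (2,5) ∈ E(G2) ✓
  (1,4) → (φ(1),φ(4)) = (1,2) ∈ E(G2) ✓
  (1,5) → (φ(1),φ(5)) = (0,2) ∈ E(G2) ✓
  (1,6) → (φ(1),φ(6)) = (2,3) ∈ E(G2) ✓
  (1,9) → (φ(1),φ(9)) = (2,7) ∈ E(G2) ✓
  (2,3) → (φ(2),φ(3)) = (4,5) ∈ E(G2) ✓
  (2,4) → (φ(2),φ(4)) = (1,4) ∈ E(G2) ✓
  (2,5) → (φ(2),φ(5)) = (0,4) ∈ E(G2) ✓
  (2,7) → (φ(2),φ(7)) = (4,8) ∈ E(G2) ✓
  (2,8) → (φ(2),φ(8)) = (4,6) ∈ E(G2) ✓
  (2,9) → (φ(2),φ(9)) = (4,7) ∈ E(G2) ✓
  (3,6) → (φ(3),φ(6)) = (3,5) ∈ E(G2) ✓
  (3,9) → (φ(3),φ(9)) = (5,7) ∈ E(G2) ✓
  (4,7) → (φ(4),φ(7)) = (1,8) ∈ E(G2) ✓
  (4,9) → (φ(4),φ(9)) = (1,7) ∈ E(G2) ✓
  (5,6) → (φ(5),φ(6)) = (0,3) ∈ E(G2) ✓
  (5,7) → (φ(5),φ(7)) = (0,8) ∈ E(G2) ✓
  (5,8) → (φ(5),φ(8)) = (0,6) ∈ E(G2) ✓
  (5,9) → (φ(5),φ(9)) = (0,7) ∈ E(G2) ✓
  (6,8) → (φ(6),φ(8)) = (3,6) ∈ E(G2) ✓
  (6,9) → (φ(6),φ(9)) = (3,7) ∈ E(G2) ✓
  (8,9) → (φ(8),φ(9)) = (6,7) ∈ E(G2) ✓
All 26 edges of G1 map to edges of G2, and |E(G1)| = |E(G2)| = 26, so φ is a bijection on edges as well as vertices. Hence G1 ≅ G2.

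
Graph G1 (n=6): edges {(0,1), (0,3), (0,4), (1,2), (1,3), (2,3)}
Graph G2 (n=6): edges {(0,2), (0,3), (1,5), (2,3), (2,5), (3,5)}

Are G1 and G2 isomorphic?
Yes, isomorphic

The graphs are isomorphic.
One valid mapping φ: V(G1) → V(G2): 0→5, 1→2, 2→0, 3→3, 4→1, 5→4

Verify φ preserves adjacency — for each edge of G1, its image is an edge of G2:
  (0,1) → (φ(0),φ(1)) = (2,5) ∈ E(G2) ✓
  (0,3) → (φ(0),φ(3)) = (3,5) ∈ E(G2) ✓
  (0,4) → (φ(0),φ(4)) = (1,5) ∈ E(G2) ✓
  (1,2) → (φ(1),φ(2)) = (0,2) ∈ E(G2) ✓
  (1,3) → (φ(1),φ(3)) = (2,3) ∈ E(G2) ✓
  (2,3) → (φ(2),φ(3)) = (0,3) ∈ E(G2) ✓
All 6 edges of G1 map to edges of G2, and |E(G1)| = |E(G2)| = 6, so φ is a bijection on edges as well as vertices. Hence G1 ≅ G2.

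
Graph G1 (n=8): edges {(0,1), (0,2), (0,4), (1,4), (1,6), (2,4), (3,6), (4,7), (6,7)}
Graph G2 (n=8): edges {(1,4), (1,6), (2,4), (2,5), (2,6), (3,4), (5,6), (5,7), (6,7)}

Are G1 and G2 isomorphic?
Yes, isomorphic

The graphs are isomorphic.
One valid mapping φ: V(G1) → V(G2): 0→5, 1→2, 2→7, 3→3, 4→6, 5→0, 6→4, 7→1

Verify φ preserves adjacency — for each edge of G1, its image is an edge of G2:
  (0,1) → (φ(0),φ(1)) = (2,5) ∈ E(G2) ✓
  (0,2) → (φ(0),φ(2)) = (5,7) ∈ E(G2) ✓
  (0,4) → (φ(0),φ(4)) = (5,6) ∈ E(G2) ✓
  (1,4) → (φ(1),φ(4)) = (2,6) ∈ E(G2) ✓
  (1,6) → (φ(1),φ(6)) = (2,4) ∈ E(G2) ✓
  (2,4) → (φ(2),φ(4)) = (6,7) ∈ E(G2) ✓
  (3,6) → (φ(3),φ(6)) = (3,4) ∈ E(G2) ✓
  (4,7) → (φ(4),φ(7)) = (1,6) ∈ E(G2) ✓
  (6,7) → (φ(6),φ(7)) = (1,4) ∈ E(G2) ✓
All 9 edges of G1 map to edges of G2, and |E(G1)| = |E(G2)| = 9, so φ is a bijection on edges as well as vertices. Hence G1 ≅ G2.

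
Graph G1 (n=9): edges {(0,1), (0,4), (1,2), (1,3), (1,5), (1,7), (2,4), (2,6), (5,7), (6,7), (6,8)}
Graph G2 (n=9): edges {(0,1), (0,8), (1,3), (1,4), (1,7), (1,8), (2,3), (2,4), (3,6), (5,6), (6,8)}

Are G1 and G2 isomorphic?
Yes, isomorphic

The graphs are isomorphic.
One valid mapping φ: V(G1) → V(G2): 0→4, 1→1, 2→3, 3→7, 4→2, 5→0, 6→6, 7→8, 8→5

Verify φ preserves adjacency — for each edge of G1, its image is an edge of G2:
  (0,1) → (φ(0),φ(1)) = (1,4) ∈ E(G2) ✓
  (0,4) → (φ(0),φ(4)) = (2,4) ∈ E(G2) ✓
  (1,2) → (φ(1),φ(2)) = (1,3) ∈ E(G2) ✓
  (1,3) → (φ(1),φ(3)) = (1,7) ∈ E(G2) ✓
  (1,5) → (φ(1),φ(5)) = (0,1) ∈ E(G2) ✓
  (1,7) → (φ(1),φ(7)) = (1,8) ∈ E(G2) ✓
  (2,4) → (φ(2),φ(4)) = (2,3) ∈ E(G2) ✓
  (2,6) → (φ(2),φ(6)) = (3,6) ∈ E(G2) ✓
  (5,7) → (φ(5),φ(7)) = (0,8) ∈ E(G2) ✓
  (6,7) → (φ(6),φ(7)) = (6,8) ∈ E(G2) ✓
  (6,8) → (φ(6),φ(8)) = (5,6) ∈ E(G2) ✓
All 11 edges of G1 map to edges of G2, and |E(G1)| = |E(G2)| = 11, so φ is a bijection on edges as well as vertices. Hence G1 ≅ G2.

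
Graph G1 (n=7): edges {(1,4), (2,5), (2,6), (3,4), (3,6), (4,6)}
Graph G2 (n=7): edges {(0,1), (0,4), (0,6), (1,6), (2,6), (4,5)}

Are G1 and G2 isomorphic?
Yes, isomorphic

The graphs are isomorphic.
One valid mapping φ: V(G1) → V(G2): 0→3, 1→2, 2→4, 3→1, 4→6, 5→5, 6→0

Verify φ preserves adjacency — for each edge of G1, its image is an edge of G2:
  (1,4) → (φ(1),φ(4)) = (2,6) ∈ E(G2) ✓
  (2,5) → (φ(2),φ(5)) = (4,5) ∈ E(G2) ✓
  (2,6) → (φ(2),φ(6)) = (0,4) ∈ E(G2) ✓
  (3,4) → (φ(3),φ(4)) = (1,6) ∈ E(G2) ✓
  (3,6) → (φ(3),φ(6)) = (0,1) ∈ E(G2) ✓
  (4,6) → (φ(4),φ(6)) = (0,6) ∈ E(G2) ✓
All 6 edges of G1 map to edges of G2, and |E(G1)| = |E(G2)| = 6, so φ is a bijection on edges as well as vertices. Hence G1 ≅ G2.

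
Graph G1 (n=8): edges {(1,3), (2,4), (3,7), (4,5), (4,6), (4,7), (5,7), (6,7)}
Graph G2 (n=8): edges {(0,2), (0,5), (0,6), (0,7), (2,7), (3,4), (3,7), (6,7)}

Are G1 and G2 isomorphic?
Yes, isomorphic

The graphs are isomorphic.
One valid mapping φ: V(G1) → V(G2): 0→1, 1→4, 2→5, 3→3, 4→0, 5→6, 6→2, 7→7

Verify φ preserves adjacency — for each edge of G1, its image is an edge of G2:
  (1,3) → (φ(1),φ(3)) = (3,4) ∈ E(G2) ✓
  (2,4) → (φ(2),φ(4)) = (0,5) ∈ E(G2) ✓
  (3,7) → (φ(3),φ(7)) = (3,7) ∈ E(G2) ✓
  (4,5) → (φ(4),φ(5)) = (0,6) ∈ E(G2) ✓
  (4,6) → (φ(4),φ(6)) = (0,2) ∈ E(G2) ✓
  (4,7) → (φ(4),φ(7)) = (0,7) ∈ E(G2) ✓
  (5,7) → (φ(5),φ(7)) = (6,7) ∈ E(G2) ✓
  (6,7) → (φ(6),φ(7)) = (2,7) ∈ E(G2) ✓
All 8 edges of G1 map to edges of G2, and |E(G1)| = |E(G2)| = 8, so φ is a bijection on edges as well as vertices. Hence G1 ≅ G2.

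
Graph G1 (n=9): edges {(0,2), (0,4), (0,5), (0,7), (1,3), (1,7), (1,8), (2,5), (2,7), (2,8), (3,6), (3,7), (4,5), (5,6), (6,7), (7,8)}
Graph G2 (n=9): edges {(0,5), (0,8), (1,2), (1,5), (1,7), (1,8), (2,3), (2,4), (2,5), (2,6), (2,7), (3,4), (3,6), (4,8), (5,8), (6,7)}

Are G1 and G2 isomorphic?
Yes, isomorphic

The graphs are isomorphic.
One valid mapping φ: V(G1) → V(G2): 0→5, 1→6, 2→1, 3→3, 4→0, 5→8, 6→4, 7→2, 8→7

Verify φ preserves adjacency — for each edge of G1, its image is an edge of G2:
  (0,2) → (φ(0),φ(2)) = (1,5) ∈ E(G2) ✓
  (0,4) → (φ(0),φ(4)) = (0,5) ∈ E(G2) ✓
  (0,5) → (φ(0),φ(5)) = (5,8) ∈ E(G2) ✓
  (0,7) → (φ(0),φ(7)) = (2,5) ∈ E(G2) ✓
  (1,3) → (φ(1),φ(3)) = (3,6) ∈ E(G2) ✓
  (1,7) → (φ(1),φ(7)) = (2,6) ∈ E(G2) ✓
  (1,8) → (φ(1),φ(8)) = (6,7) ∈ E(G2) ✓
  (2,5) → (φ(2),φ(5)) = (1,8) ∈ E(G2) ✓
  (2,7) → (φ(2),φ(7)) = (1,2) ∈ E(G2) ✓
  (2,8) → (φ(2),φ(8)) = (1,7) ∈ E(G2) ✓
  (3,6) → (φ(3),φ(6)) = (3,4) ∈ E(G2) ✓
  (3,7) → (φ(3),φ(7)) = (2,3) ∈ E(G2) ✓
  (4,5) → (φ(4),φ(5)) = (0,8) ∈ E(G2) ✓
  (5,6) → (φ(5),φ(6)) = (4,8) ∈ E(G2) ✓
  (6,7) → (φ(6),φ(7)) = (2,4) ∈ E(G2) ✓
  (7,8) → (φ(7),φ(8)) = (2,7) ∈ E(G2) ✓
All 16 edges of G1 map to edges of G2, and |E(G1)| = |E(G2)| = 16, so φ is a bijection on edges as well as vertices. Hence G1 ≅ G2.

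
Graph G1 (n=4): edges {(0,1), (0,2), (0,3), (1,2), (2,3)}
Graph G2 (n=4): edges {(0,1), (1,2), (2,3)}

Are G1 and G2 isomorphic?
No, not isomorphic

The graphs are NOT isomorphic.

Degrees in G1: deg(0)=3, deg(1)=2, deg(2)=3, deg(3)=2.
Sorted degree sequence of G1: [3, 3, 2, 2].
Degrees in G2: deg(0)=1, deg(1)=2, deg(2)=2, deg(3)=1.
Sorted degree sequence of G2: [2, 2, 1, 1].
The (sorted) degree sequence is an isomorphism invariant, so since G1 and G2 have different degree sequences they cannot be isomorphic.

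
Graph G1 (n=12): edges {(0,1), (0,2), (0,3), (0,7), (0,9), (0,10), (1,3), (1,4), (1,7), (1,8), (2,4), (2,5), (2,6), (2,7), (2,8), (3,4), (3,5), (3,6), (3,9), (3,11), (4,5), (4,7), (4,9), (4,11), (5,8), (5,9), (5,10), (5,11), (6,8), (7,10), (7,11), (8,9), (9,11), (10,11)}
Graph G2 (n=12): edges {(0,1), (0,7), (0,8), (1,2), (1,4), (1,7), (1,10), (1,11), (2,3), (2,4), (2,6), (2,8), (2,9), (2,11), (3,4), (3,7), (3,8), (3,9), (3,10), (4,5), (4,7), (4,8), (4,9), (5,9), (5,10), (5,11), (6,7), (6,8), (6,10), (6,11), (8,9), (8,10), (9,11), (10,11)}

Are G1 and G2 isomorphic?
Yes, isomorphic

The graphs are isomorphic.
One valid mapping φ: V(G1) → V(G2): 0→10, 1→6, 2→1, 3→8, 4→2, 5→4, 6→0, 7→11, 8→7, 9→3, 10→5, 11→9

Verify φ preserves adjacency — for each edge of G1, its image is an edge of G2:
  (0,1) → (φ(0),φ(1)) = (6,10) ∈ E(G2) ✓
  (0,2) → (φ(0),φ(2)) = (1,10) ∈ E(G2) ✓
  (0,3) → (φ(0),φ(3)) = (8,10) ∈ E(G2) ✓
  (0,7) → (φ(0),φ(7)) = (10,11) ∈ E(G2) ✓
  (0,9) → (φ(0),φ(9)) = (3,10) ∈ E(G2) ✓
  (0,10) → (φ(0),φ(10)) = (5,10) ∈ E(G2) ✓
  (1,3) → (φ(1),φ(3)) = (6,8) ∈ E(G2) ✓
  (1,4) → (φ(1),φ(4)) = (2,6) ∈ E(G2) ✓
  (1,7) → (φ(1),φ(7)) = (6,11) ∈ E(G2) ✓
  (1,8) → (φ(1),φ(8)) = (6,7) ∈ E(G2) ✓
  (2,4) → (φ(2),φ(4)) = (1,2) ∈ E(G2) ✓
  (2,5) → (φ(2),φ(5)) = (1,4) ∈ E(G2) ✓
  (2,6) → (φ(2),φ(6)) = (0,1) ∈ E(G2) ✓
  (2,7) → (φ(2),φ(7)) = (1,11) ∈ E(G2) ✓
  (2,8) → (φ(2),φ(8)) = (1,7) ∈ E(G2) ✓
  (3,4) → (φ(3),φ(4)) = (2,8) ∈ E(G2) ✓
  (3,5) → (φ(3),φ(5)) = (4,8) ∈ E(G2) ✓
  (3,6) → (φ(3),φ(6)) = (0,8) ∈ E(G2) ✓
  (3,9) → (φ(3),φ(9)) = (3,8) ∈ E(G2) ✓
  (3,11) → (φ(3),φ(11)) = (8,9) ∈ E(G2) ✓
  (4,5) → (φ(4),φ(5)) = (2,4) ∈ E(G2) ✓
  (4,7) → (φ(4),φ(7)) = (2,11) ∈ E(G2) ✓
  (4,9) → (φ(4),φ(9)) = (2,3) ∈ E(G2) ✓
  (4,11) → (φ(4),φ(11)) = (2,9) ∈ E(G2) ✓
  (5,8) → (φ(5),φ(8)) = (4,7) ∈ E(G2) ✓
  (5,9) → (φ(5),φ(9)) = (3,4) ∈ E(G2) ✓
  (5,10) → (φ(5),φ(10)) = (4,5) ∈ E(G2) ✓
  (5,11) → (φ(5),φ(11)) = (4,9) ∈ E(G2) ✓
  (6,8) → (φ(6),φ(8)) = (0,7) ∈ E(G2) ✓
  (7,10) → (φ(7),φ(10)) = (5,11) ∈ E(G2) ✓
  (7,11) → (φ(7),φ(11)) = (9,11) ∈ E(G2) ✓
  (8,9) → (φ(8),φ(9)) = (3,7) ∈ E(G2) ✓
  (9,11) → (φ(9),φ(11)) = (3,9) ∈ E(G2) ✓
  (10,11) → (φ(10),φ(11)) = (5,9) ∈ E(G2) ✓
All 34 edges of G1 map to edges of G2, and |E(G1)| = |E(G2)| = 34, so φ is a bijection on edges as well as vertices. Hence G1 ≅ G2.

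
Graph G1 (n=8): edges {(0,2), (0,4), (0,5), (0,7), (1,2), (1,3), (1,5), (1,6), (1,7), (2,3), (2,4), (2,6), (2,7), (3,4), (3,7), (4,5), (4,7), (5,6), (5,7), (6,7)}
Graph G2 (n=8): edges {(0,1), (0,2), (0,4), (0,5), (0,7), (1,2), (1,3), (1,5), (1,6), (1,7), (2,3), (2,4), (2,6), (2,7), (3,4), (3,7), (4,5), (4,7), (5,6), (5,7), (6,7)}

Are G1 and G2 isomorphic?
No, not isomorphic

The graphs are NOT isomorphic.

Counting edges: G1 has 20 edge(s); G2 has 21 edge(s).
Edge count is an isomorphism invariant (a bijection on vertices induces a bijection on edges), so differing edge counts rule out isomorphism.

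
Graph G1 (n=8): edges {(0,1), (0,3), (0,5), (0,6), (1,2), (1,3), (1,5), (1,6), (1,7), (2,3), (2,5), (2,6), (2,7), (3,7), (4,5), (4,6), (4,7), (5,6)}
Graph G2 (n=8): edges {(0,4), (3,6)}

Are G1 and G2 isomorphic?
No, not isomorphic

The graphs are NOT isomorphic.

Connected components of G1: 1 component(s) with vertex sets [[0, 1, 2, 3, 4, 5, 6, 7]], sizes [8].
Connected components of G2: 6 component(s) with vertex sets [[1], [2], [5], [7], [0, 4], [3, 6]], sizes [1, 1, 1, 1, 2, 2].
The number of connected components (and the multiset of component sizes) is an isomorphism invariant — an isomorphism maps each component of G1 bijectively onto a component of G2. Since G1 has 1 component(s) and G2 has 6, they cannot be isomorphic.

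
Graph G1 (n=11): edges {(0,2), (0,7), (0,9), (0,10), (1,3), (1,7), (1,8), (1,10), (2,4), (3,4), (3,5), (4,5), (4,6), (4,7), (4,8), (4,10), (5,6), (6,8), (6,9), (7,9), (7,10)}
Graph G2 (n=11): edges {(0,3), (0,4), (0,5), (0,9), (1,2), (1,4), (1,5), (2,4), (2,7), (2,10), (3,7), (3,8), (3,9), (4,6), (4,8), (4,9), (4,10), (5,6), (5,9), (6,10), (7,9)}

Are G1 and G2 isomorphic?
Yes, isomorphic

The graphs are isomorphic.
One valid mapping φ: V(G1) → V(G2): 0→3, 1→5, 2→8, 3→6, 4→4, 5→10, 6→2, 7→9, 8→1, 9→7, 10→0

Verify φ preserves adjacency — for each edge of G1, its image is an edge of G2:
  (0,2) → (φ(0),φ(2)) = (3,8) ∈ E(G2) ✓
  (0,7) → (φ(0),φ(7)) = (3,9) ∈ E(G2) ✓
  (0,9) → (φ(0),φ(9)) = (3,7) ∈ E(G2) ✓
  (0,10) → (φ(0),φ(10)) = (0,3) ∈ E(G2) ✓
  (1,3) → (φ(1),φ(3)) = (5,6) ∈ E(G2) ✓
  (1,7) → (φ(1),φ(7)) = (5,9) ∈ E(G2) ✓
  (1,8) → (φ(1),φ(8)) = (1,5) ∈ E(G2) ✓
  (1,10) → (φ(1),φ(10)) = (0,5) ∈ E(G2) ✓
  (2,4) → (φ(2),φ(4)) = (4,8) ∈ E(G2) ✓
  (3,4) → (φ(3),φ(4)) = (4,6) ∈ E(G2) ✓
  (3,5) → (φ(3),φ(5)) = (6,10) ∈ E(G2) ✓
  (4,5) → (φ(4),φ(5)) = (4,10) ∈ E(G2) ✓
  (4,6) → (φ(4),φ(6)) = (2,4) ∈ E(G2) ✓
  (4,7) → (φ(4),φ(7)) = (4,9) ∈ E(G2) ✓
  (4,8) → (φ(4),φ(8)) = (1,4) ∈ E(G2) ✓
  (4,10) → (φ(4),φ(10)) = (0,4) ∈ E(G2) ✓
  (5,6) → (φ(5),φ(6)) = (2,10) ∈ E(G2) ✓
  (6,8) → (φ(6),φ(8)) = (1,2) ∈ E(G2) ✓
  (6,9) → (φ(6),φ(9)) = (2,7) ∈ E(G2) ✓
  (7,9) → (φ(7),φ(9)) = (7,9) ∈ E(G2) ✓
  (7,10) → (φ(7),φ(10)) = (0,9) ∈ E(G2) ✓
All 21 edges of G1 map to edges of G2, and |E(G1)| = |E(G2)| = 21, so φ is a bijection on edges as well as vertices. Hence G1 ≅ G2.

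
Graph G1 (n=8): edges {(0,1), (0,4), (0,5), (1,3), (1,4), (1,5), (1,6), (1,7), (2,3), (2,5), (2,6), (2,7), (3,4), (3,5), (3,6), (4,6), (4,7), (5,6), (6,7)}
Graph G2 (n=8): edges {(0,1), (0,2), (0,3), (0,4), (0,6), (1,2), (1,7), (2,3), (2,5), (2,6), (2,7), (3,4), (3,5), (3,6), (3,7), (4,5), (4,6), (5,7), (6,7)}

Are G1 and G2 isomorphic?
Yes, isomorphic

The graphs are isomorphic.
One valid mapping φ: V(G1) → V(G2): 0→1, 1→2, 2→4, 3→6, 4→7, 5→0, 6→3, 7→5

Verify φ preserves adjacency — for each edge of G1, its image is an edge of G2:
  (0,1) → (φ(0),φ(1)) = (1,2) ∈ E(G2) ✓
  (0,4) → (φ(0),φ(4)) = (1,7) ∈ E(G2) ✓
  (0,5) → (φ(0),φ(5)) = (0,1) ∈ E(G2) ✓
  (1,3) → (φ(1),φ(3)) = (2,6) ∈ E(G2) ✓
  (1,4) → (φ(1),φ(4)) = (2,7) ∈ E(G2) ✓
  (1,5) → (φ(1),φ(5)) = (0,2) ∈ E(G2) ✓
  (1,6) → (φ(1),φ(6)) = (2,3) ∈ E(G2) ✓
  (1,7) → (φ(1),φ(7)) = (2,5) ∈ E(G2) ✓
  (2,3) → (φ(2),φ(3)) = (4,6) ∈ E(G2) ✓
  (2,5) → (φ(2),φ(5)) = (0,4) ∈ E(G2) ✓
  (2,6) → (φ(2),φ(6)) = (3,4) ∈ E(G2) ✓
  (2,7) → (φ(2),φ(7)) = (4,5) ∈ E(G2) ✓
  (3,4) → (φ(3),φ(4)) = (6,7) ∈ E(G2) ✓
  (3,5) → (φ(3),φ(5)) = (0,6) ∈ E(G2) ✓
  (3,6) → (φ(3),φ(6)) = (3,6) ∈ E(G2) ✓
  (4,6) → (φ(4),φ(6)) = (3,7) ∈ E(G2) ✓
  (4,7) → (φ(4),φ(7)) = (5,7) ∈ E(G2) ✓
  (5,6) → (φ(5),φ(6)) = (0,3) ∈ E(G2) ✓
  (6,7) → (φ(6),φ(7)) = (3,5) ∈ E(G2) ✓
All 19 edges of G1 map to edges of G2, and |E(G1)| = |E(G2)| = 19, so φ is a bijection on edges as well as vertices. Hence G1 ≅ G2.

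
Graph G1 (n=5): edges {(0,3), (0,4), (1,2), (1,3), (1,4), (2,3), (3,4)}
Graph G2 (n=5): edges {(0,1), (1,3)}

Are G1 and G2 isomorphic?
No, not isomorphic

The graphs are NOT isomorphic.

Connected components of G1: 1 component(s) with vertex sets [[0, 1, 2, 3, 4]], sizes [5].
Connected components of G2: 3 component(s) with vertex sets [[2], [4], [0, 1, 3]], sizes [1, 1, 3].
The number of connected components (and the multiset of component sizes) is an isomorphism invariant — an isomorphism maps each component of G1 bijectively onto a component of G2. Since G1 has 1 component(s) and G2 has 3, they cannot be isomorphic.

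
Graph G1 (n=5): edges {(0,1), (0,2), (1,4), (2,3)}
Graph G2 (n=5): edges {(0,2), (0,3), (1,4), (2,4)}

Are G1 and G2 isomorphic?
Yes, isomorphic

The graphs are isomorphic.
One valid mapping φ: V(G1) → V(G2): 0→2, 1→4, 2→0, 3→3, 4→1

Verify φ preserves adjacency — for each edge of G1, its image is an edge of G2:
  (0,1) → (φ(0),φ(1)) = (2,4) ∈ E(G2) ✓
  (0,2) → (φ(0),φ(2)) = (0,2) ∈ E(G2) ✓
  (1,4) → (φ(1),φ(4)) = (1,4) ∈ E(G2) ✓
  (2,3) → (φ(2),φ(3)) = (0,3) ∈ E(G2) ✓
All 4 edges of G1 map to edges of G2, and |E(G1)| = |E(G2)| = 4, so φ is a bijection on edges as well as vertices. Hence G1 ≅ G2.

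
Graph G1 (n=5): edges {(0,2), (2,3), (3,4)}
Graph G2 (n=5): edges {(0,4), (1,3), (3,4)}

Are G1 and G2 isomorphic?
Yes, isomorphic

The graphs are isomorphic.
One valid mapping φ: V(G1) → V(G2): 0→0, 1→2, 2→4, 3→3, 4→1

Verify φ preserves adjacency — for each edge of G1, its image is an edge of G2:
  (0,2) → (φ(0),φ(2)) = (0,4) ∈ E(G2) ✓
  (2,3) → (φ(2),φ(3)) = (3,4) ∈ E(G2) ✓
  (3,4) → (φ(3),φ(4)) = (1,3) ∈ E(G2) ✓
All 3 edges of G1 map to edges of G2, and |E(G1)| = |E(G2)| = 3, so φ is a bijection on edges as well as vertices. Hence G1 ≅ G2.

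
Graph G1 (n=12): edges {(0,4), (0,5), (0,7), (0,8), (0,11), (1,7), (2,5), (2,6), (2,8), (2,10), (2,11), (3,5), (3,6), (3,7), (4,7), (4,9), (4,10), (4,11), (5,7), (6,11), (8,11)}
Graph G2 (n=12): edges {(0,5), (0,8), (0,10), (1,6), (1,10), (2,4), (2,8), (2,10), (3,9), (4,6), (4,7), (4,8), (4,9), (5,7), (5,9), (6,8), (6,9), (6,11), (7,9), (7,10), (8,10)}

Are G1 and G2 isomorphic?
Yes, isomorphic

The graphs are isomorphic.
One valid mapping φ: V(G1) → V(G2): 0→4, 1→3, 2→10, 3→5, 4→6, 5→7, 6→0, 7→9, 8→2, 9→11, 10→1, 11→8

Verify φ preserves adjacency — for each edge of G1, its image is an edge of G2:
  (0,4) → (φ(0),φ(4)) = (4,6) ∈ E(G2) ✓
  (0,5) → (φ(0),φ(5)) = (4,7) ∈ E(G2) ✓
  (0,7) → (φ(0),φ(7)) = (4,9) ∈ E(G2) ✓
  (0,8) → (φ(0),φ(8)) = (2,4) ∈ E(G2) ✓
  (0,11) → (φ(0),φ(11)) = (4,8) ∈ E(G2) ✓
  (1,7) → (φ(1),φ(7)) = (3,9) ∈ E(G2) ✓
  (2,5) → (φ(2),φ(5)) = (7,10) ∈ E(G2) ✓
  (2,6) → (φ(2),φ(6)) = (0,10) ∈ E(G2) ✓
  (2,8) → (φ(2),φ(8)) = (2,10) ∈ E(G2) ✓
  (2,10) → (φ(2),φ(10)) = (1,10) ∈ E(G2) ✓
  (2,11) → (φ(2),φ(11)) = (8,10) ∈ E(G2) ✓
  (3,5) → (φ(3),φ(5)) = (5,7) ∈ E(G2) ✓
  (3,6) → (φ(3),φ(6)) = (0,5) ∈ E(G2) ✓
  (3,7) → (φ(3),φ(7)) = (5,9) ∈ E(G2) ✓
  (4,7) → (φ(4),φ(7)) = (6,9) ∈ E(G2) ✓
  (4,9) → (φ(4),φ(9)) = (6,11) ∈ E(G2) ✓
  (4,10) → (φ(4),φ(10)) = (1,6) ∈ E(G2) ✓
  (4,11) → (φ(4),φ(11)) = (6,8) ∈ E(G2) ✓
  (5,7) → (φ(5),φ(7)) = (7,9) ∈ E(G2) ✓
  (6,11) → (φ(6),φ(11)) = (0,8) ∈ E(G2) ✓
  (8,11) → (φ(8),φ(11)) = (2,8) ∈ E(G2) ✓
All 21 edges of G1 map to edges of G2, and |E(G1)| = |E(G2)| = 21, so φ is a bijection on edges as well as vertices. Hence G1 ≅ G2.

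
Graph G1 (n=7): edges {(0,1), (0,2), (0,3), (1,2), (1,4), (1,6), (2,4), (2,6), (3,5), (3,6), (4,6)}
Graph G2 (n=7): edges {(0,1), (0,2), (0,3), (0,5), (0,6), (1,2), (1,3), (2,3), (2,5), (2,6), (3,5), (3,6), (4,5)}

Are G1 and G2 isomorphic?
No, not isomorphic

The graphs are NOT isomorphic.

Counting triangles (3-cliques): G1 has 5, G2 has 10.
Triangle count is an isomorphism invariant, so differing triangle counts rule out isomorphism.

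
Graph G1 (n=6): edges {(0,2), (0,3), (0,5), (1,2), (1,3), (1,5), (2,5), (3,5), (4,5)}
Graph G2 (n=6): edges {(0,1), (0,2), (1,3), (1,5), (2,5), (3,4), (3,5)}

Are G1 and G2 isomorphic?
No, not isomorphic

The graphs are NOT isomorphic.

Degrees in G1: deg(0)=3, deg(1)=3, deg(2)=3, deg(3)=3, deg(4)=1, deg(5)=5.
Sorted degree sequence of G1: [5, 3, 3, 3, 3, 1].
Degrees in G2: deg(0)=2, deg(1)=3, deg(2)=2, deg(3)=3, deg(4)=1, deg(5)=3.
Sorted degree sequence of G2: [3, 3, 3, 2, 2, 1].
The (sorted) degree sequence is an isomorphism invariant, so since G1 and G2 have different degree sequences they cannot be isomorphic.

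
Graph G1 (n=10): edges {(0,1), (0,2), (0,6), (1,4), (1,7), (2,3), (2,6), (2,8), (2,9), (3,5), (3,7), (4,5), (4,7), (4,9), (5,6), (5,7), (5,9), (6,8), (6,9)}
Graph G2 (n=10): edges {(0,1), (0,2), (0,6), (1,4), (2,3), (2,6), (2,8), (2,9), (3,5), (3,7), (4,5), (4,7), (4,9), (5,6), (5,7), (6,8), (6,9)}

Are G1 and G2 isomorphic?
No, not isomorphic

The graphs are NOT isomorphic.

Counting edges: G1 has 19 edge(s); G2 has 17 edge(s).
Edge count is an isomorphism invariant (a bijection on vertices induces a bijection on edges), so differing edge counts rule out isomorphism.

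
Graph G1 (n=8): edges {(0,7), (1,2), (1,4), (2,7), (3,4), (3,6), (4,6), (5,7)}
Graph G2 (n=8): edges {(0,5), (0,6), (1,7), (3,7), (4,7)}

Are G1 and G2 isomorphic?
No, not isomorphic

The graphs are NOT isomorphic.

Connected components of G1: 1 component(s) with vertex sets [[0, 1, 2, 3, 4, 5, 6, 7]], sizes [8].
Connected components of G2: 3 component(s) with vertex sets [[2], [0, 5, 6], [1, 3, 4, 7]], sizes [1, 3, 4].
The number of connected components (and the multiset of component sizes) is an isomorphism invariant — an isomorphism maps each component of G1 bijectively onto a component of G2. Since G1 has 1 component(s) and G2 has 3, they cannot be isomorphic.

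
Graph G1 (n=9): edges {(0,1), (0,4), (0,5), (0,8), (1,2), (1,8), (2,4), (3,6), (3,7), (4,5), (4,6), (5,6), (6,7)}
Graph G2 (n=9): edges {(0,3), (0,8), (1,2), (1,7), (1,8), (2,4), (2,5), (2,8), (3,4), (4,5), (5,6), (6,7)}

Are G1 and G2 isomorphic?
No, not isomorphic

The graphs are NOT isomorphic.

Counting triangles (3-cliques): G1 has 4, G2 has 2.
Triangle count is an isomorphism invariant, so differing triangle counts rule out isomorphism.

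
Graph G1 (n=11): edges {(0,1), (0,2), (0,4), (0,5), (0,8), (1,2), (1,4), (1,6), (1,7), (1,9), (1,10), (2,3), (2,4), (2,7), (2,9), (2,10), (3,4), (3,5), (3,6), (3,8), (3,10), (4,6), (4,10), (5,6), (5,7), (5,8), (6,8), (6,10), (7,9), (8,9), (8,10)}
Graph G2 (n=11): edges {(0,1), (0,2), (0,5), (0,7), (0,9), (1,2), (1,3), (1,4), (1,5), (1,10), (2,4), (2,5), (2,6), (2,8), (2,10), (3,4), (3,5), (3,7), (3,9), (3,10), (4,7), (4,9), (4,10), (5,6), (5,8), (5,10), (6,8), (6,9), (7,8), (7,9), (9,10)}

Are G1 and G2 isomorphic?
Yes, isomorphic

The graphs are isomorphic.
One valid mapping φ: V(G1) → V(G2): 0→0, 1→5, 2→2, 3→4, 4→1, 5→7, 6→3, 7→8, 8→9, 9→6, 10→10

Verify φ preserves adjacency — for each edge of G1, its image is an edge of G2:
  (0,1) → (φ(0),φ(1)) = (0,5) ∈ E(G2) ✓
  (0,2) → (φ(0),φ(2)) = (0,2) ∈ E(G2) ✓
  (0,4) → (φ(0),φ(4)) = (0,1) ∈ E(G2) ✓
  (0,5) → (φ(0),φ(5)) = (0,7) ∈ E(G2) ✓
  (0,8) → (φ(0),φ(8)) = (0,9) ∈ E(G2) ✓
  (1,2) → (φ(1),φ(2)) = (2,5) ∈ E(G2) ✓
  (1,4) → (φ(1),φ(4)) = (1,5) ∈ E(G2) ✓
  (1,6) → (φ(1),φ(6)) = (3,5) ∈ E(G2) ✓
  (1,7) → (φ(1),φ(7)) = (5,8) ∈ E(G2) ✓
  (1,9) → (φ(1),φ(9)) = (5,6) ∈ E(G2) ✓
  (1,10) → (φ(1),φ(10)) = (5,10) ∈ E(G2) ✓
  (2,3) → (φ(2),φ(3)) = (2,4) ∈ E(G2) ✓
  (2,4) → (φ(2),φ(4)) = (1,2) ∈ E(G2) ✓
  (2,7) → (φ(2),φ(7)) = (2,8) ∈ E(G2) ✓
  (2,9) → (φ(2),φ(9)) = (2,6) ∈ E(G2) ✓
  (2,10) → (φ(2),φ(10)) = (2,10) ∈ E(G2) ✓
  (3,4) → (φ(3),φ(4)) = (1,4) ∈ E(G2) ✓
  (3,5) → (φ(3),φ(5)) = (4,7) ∈ E(G2) ✓
  (3,6) → (φ(3),φ(6)) = (3,4) ∈ E(G2) ✓
  (3,8) → (φ(3),φ(8)) = (4,9) ∈ E(G2) ✓
  (3,10) → (φ(3),φ(10)) = (4,10) ∈ E(G2) ✓
  (4,6) → (φ(4),φ(6)) = (1,3) ∈ E(G2) ✓
  (4,10) → (φ(4),φ(10)) = (1,10) ∈ E(G2) ✓
  (5,6) → (φ(5),φ(6)) = (3,7) ∈ E(G2) ✓
  (5,7) → (φ(5),φ(7)) = (7,8) ∈ E(G2) ✓
  (5,8) → (φ(5),φ(8)) = (7,9) ∈ E(G2) ✓
  (6,8) → (φ(6),φ(8)) = (3,9) ∈ E(G2) ✓
  (6,10) → (φ(6),φ(10)) = (3,10) ∈ E(G2) ✓
  (7,9) → (φ(7),φ(9)) = (6,8) ∈ E(G2) ✓
  (8,9) → (φ(8),φ(9)) = (6,9) ∈ E(G2) ✓
  (8,10) → (φ(8),φ(10)) = (9,10) ∈ E(G2) ✓
All 31 edges of G1 map to edges of G2, and |E(G1)| = |E(G2)| = 31, so φ is a bijection on edges as well as vertices. Hence G1 ≅ G2.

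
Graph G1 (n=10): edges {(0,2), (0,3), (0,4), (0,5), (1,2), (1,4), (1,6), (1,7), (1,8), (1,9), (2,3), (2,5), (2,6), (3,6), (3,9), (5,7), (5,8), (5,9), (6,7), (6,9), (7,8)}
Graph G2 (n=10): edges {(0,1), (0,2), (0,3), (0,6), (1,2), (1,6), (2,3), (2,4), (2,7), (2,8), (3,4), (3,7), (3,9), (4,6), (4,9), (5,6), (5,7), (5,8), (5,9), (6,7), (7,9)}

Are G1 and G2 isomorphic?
Yes, isomorphic

The graphs are isomorphic.
One valid mapping φ: V(G1) → V(G2): 0→5, 1→2, 2→7, 3→9, 4→8, 5→6, 6→3, 7→0, 8→1, 9→4

Verify φ preserves adjacency — for each edge of G1, its image is an edge of G2:
  (0,2) → (φ(0),φ(2)) = (5,7) ∈ E(G2) ✓
  (0,3) → (φ(0),φ(3)) = (5,9) ∈ E(G2) ✓
  (0,4) → (φ(0),φ(4)) = (5,8) ∈ E(G2) ✓
  (0,5) → (φ(0),φ(5)) = (5,6) ∈ E(G2) ✓
  (1,2) → (φ(1),φ(2)) = (2,7) ∈ E(G2) ✓
  (1,4) → (φ(1),φ(4)) = (2,8) ∈ E(G2) ✓
  (1,6) → (φ(1),φ(6)) = (2,3) ∈ E(G2) ✓
  (1,7) → (φ(1),φ(7)) = (0,2) ∈ E(G2) ✓
  (1,8) → (φ(1),φ(8)) = (1,2) ∈ E(G2) ✓
  (1,9) → (φ(1),φ(9)) = (2,4) ∈ E(G2) ✓
  (2,3) → (φ(2),φ(3)) = (7,9) ∈ E(G2) ✓
  (2,5) → (φ(2),φ(5)) = (6,7) ∈ E(G2) ✓
  (2,6) → (φ(2),φ(6)) = (3,7) ∈ E(G2) ✓
  (3,6) → (φ(3),φ(6)) = (3,9) ∈ E(G2) ✓
  (3,9) → (φ(3),φ(9)) = (4,9) ∈ E(G2) ✓
  (5,7) → (φ(5),φ(7)) = (0,6) ∈ E(G2) ✓
  (5,8) → (φ(5),φ(8)) = (1,6) ∈ E(G2) ✓
  (5,9) → (φ(5),φ(9)) = (4,6) ∈ E(G2) ✓
  (6,7) → (φ(6),φ(7)) = (0,3) ∈ E(G2) ✓
  (6,9) → (φ(6),φ(9)) = (3,4) ∈ E(G2) ✓
  (7,8) → (φ(7),φ(8)) = (0,1) ∈ E(G2) ✓
All 21 edges of G1 map to edges of G2, and |E(G1)| = |E(G2)| = 21, so φ is a bijection on edges as well as vertices. Hence G1 ≅ G2.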